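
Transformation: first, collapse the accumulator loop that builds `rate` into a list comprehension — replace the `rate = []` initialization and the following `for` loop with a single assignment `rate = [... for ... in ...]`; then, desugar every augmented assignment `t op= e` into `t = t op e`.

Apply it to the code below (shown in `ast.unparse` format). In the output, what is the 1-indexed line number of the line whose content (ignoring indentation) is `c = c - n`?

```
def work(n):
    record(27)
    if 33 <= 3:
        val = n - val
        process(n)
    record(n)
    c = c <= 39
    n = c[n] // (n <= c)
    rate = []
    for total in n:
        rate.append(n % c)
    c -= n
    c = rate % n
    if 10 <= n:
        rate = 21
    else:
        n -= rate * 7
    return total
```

10

Transformed code:
def work(n):
    record(27)
    if 33 <= 3:
        val = n - val
        process(n)
    record(n)
    c = c <= 39
    n = c[n] // (n <= c)
    rate = [n % c for total in n]
    c = c - n
    c = rate % n
    if 10 <= n:
        rate = 21
    else:
        n = n - rate * 7
    return total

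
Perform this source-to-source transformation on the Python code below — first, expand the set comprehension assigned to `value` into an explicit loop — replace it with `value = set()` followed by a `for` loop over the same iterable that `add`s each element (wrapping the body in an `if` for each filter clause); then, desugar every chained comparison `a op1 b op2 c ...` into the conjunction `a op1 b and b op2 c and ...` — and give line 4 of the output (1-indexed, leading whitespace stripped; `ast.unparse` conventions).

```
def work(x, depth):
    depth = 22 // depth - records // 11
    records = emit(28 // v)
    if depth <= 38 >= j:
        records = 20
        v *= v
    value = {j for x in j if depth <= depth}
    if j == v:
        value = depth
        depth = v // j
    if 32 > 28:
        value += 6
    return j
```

if depth <= 38 and 38 >= j:

Transformed code:
def work(x, depth):
    depth = 22 // depth - records // 11
    records = emit(28 // v)
    if depth <= 38 and 38 >= j:
        records = 20
        v *= v
    value = set()
    for x in j:
        if depth <= depth:
            value.add(j)
    if j == v:
        value = depth
        depth = v // j
    if 32 > 28:
        value += 6
    return j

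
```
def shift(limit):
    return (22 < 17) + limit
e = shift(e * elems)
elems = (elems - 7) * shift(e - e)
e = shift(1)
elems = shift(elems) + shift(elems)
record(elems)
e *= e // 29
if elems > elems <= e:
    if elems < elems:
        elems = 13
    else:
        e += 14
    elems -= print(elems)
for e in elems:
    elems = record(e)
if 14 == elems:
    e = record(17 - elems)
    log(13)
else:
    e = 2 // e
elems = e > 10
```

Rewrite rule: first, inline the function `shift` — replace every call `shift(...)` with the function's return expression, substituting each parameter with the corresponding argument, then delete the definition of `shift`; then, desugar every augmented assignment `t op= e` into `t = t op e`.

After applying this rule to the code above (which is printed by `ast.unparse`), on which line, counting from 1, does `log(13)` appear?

Transformed code:
e = (22 < 17) + e * elems
elems = (elems - 7) * ((22 < 17) + (e - e))
e = (22 < 17) + 1
elems = (22 < 17) + elems + ((22 < 17) + elems)
record(elems)
e = e * (e // 29)
if elems > elems <= e:
    if elems < elems:
        elems = 13
    else:
        e = e + 14
    elems = elems - print(elems)
for e in elems:
    elems = record(e)
if 14 == elems:
    e = record(17 - elems)
    log(13)
else:
    e = 2 // e
elems = e > 10

17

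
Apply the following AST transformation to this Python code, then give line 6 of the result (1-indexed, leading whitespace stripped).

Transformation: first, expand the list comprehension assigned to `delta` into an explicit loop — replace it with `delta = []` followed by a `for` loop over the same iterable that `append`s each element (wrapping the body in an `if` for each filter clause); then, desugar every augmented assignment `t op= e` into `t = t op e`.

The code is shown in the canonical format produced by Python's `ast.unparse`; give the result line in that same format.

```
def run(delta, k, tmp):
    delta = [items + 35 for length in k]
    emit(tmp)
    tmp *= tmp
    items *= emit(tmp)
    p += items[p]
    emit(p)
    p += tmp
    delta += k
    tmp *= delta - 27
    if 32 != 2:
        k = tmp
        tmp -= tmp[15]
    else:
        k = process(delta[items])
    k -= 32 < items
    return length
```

Transformed code:
def run(delta, k, tmp):
    delta = []
    for length in k:
        delta.append(items + 35)
    emit(tmp)
    tmp = tmp * tmp
    items = items * emit(tmp)
    p = p + items[p]
    emit(p)
    p = p + tmp
    delta = delta + k
    tmp = tmp * (delta - 27)
    if 32 != 2:
        k = tmp
        tmp = tmp - tmp[15]
    else:
        k = process(delta[items])
    k = k - (32 < items)
    return length

tmp = tmp * tmp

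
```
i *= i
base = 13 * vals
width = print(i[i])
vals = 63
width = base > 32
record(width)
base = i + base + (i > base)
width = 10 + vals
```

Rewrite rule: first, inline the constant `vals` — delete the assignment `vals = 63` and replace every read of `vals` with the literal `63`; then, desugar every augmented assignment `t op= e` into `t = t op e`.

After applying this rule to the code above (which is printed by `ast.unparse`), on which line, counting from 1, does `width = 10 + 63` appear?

Transformed code:
i = i * i
base = 13 * 63
width = print(i[i])
width = base > 32
record(width)
base = i + base + (i > base)
width = 10 + 63

7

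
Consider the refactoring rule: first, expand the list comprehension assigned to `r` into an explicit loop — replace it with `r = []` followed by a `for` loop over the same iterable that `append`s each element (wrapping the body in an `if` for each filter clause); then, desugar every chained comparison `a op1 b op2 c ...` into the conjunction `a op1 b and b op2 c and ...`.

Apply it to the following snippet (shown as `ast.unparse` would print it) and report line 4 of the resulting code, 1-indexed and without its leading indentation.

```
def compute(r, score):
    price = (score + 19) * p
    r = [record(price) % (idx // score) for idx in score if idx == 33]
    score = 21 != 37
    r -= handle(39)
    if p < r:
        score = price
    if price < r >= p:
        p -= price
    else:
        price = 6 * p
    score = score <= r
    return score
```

Transformed code:
def compute(r, score):
    price = (score + 19) * p
    r = []
    for idx in score:
        if idx == 33:
            r.append(record(price) % (idx // score))
    score = 21 != 37
    r -= handle(39)
    if p < r:
        score = price
    if price < r and r >= p:
        p -= price
    else:
        price = 6 * p
    score = score <= r
    return score

for idx in score:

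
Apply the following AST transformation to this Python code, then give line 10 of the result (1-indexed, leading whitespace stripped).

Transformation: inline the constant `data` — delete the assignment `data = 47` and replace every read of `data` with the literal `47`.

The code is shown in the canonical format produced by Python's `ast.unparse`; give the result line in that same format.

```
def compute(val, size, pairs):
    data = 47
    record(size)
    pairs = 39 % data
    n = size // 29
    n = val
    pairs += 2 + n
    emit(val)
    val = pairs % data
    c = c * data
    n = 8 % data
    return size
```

n = 8 % 47

Transformed code:
def compute(val, size, pairs):
    record(size)
    pairs = 39 % 47
    n = size // 29
    n = val
    pairs += 2 + n
    emit(val)
    val = pairs % 47
    c = c * 47
    n = 8 % 47
    return size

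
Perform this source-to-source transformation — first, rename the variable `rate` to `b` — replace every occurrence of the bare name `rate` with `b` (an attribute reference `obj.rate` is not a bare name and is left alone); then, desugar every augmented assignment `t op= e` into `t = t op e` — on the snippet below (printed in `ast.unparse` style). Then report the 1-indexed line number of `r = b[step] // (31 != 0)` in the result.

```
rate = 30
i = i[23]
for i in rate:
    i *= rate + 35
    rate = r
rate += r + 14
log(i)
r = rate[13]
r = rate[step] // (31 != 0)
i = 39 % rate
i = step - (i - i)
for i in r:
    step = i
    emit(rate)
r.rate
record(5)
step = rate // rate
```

Transformed code:
b = 30
i = i[23]
for i in b:
    i = i * (b + 35)
    b = r
b = b + (r + 14)
log(i)
r = b[13]
r = b[step] // (31 != 0)
i = 39 % b
i = step - (i - i)
for i in r:
    step = i
    emit(b)
r.rate
record(5)
step = b // b

9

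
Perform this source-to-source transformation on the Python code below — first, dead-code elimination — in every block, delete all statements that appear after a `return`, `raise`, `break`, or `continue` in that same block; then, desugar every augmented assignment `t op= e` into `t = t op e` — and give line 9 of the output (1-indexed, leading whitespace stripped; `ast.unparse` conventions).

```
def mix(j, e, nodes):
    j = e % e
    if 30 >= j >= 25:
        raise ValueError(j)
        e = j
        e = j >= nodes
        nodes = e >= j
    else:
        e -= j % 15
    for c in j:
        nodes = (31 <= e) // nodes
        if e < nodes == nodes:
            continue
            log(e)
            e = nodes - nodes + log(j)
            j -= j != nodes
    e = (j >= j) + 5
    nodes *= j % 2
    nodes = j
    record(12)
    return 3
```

if e < nodes == nodes:

Transformed code:
def mix(j, e, nodes):
    j = e % e
    if 30 >= j >= 25:
        raise ValueError(j)
    else:
        e = e - j % 15
    for c in j:
        nodes = (31 <= e) // nodes
        if e < nodes == nodes:
            continue
    e = (j >= j) + 5
    nodes = nodes * (j % 2)
    nodes = j
    record(12)
    return 3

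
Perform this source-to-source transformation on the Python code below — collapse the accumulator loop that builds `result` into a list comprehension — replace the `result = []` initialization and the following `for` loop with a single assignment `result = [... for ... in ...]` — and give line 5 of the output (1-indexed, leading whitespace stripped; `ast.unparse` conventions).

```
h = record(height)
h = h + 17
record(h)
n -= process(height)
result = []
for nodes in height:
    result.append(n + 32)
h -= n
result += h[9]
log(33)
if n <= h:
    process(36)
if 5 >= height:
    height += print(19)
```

result = [n + 32 for nodes in height]

Transformed code:
h = record(height)
h = h + 17
record(h)
n -= process(height)
result = [n + 32 for nodes in height]
h -= n
result += h[9]
log(33)
if n <= h:
    process(36)
if 5 >= height:
    height += print(19)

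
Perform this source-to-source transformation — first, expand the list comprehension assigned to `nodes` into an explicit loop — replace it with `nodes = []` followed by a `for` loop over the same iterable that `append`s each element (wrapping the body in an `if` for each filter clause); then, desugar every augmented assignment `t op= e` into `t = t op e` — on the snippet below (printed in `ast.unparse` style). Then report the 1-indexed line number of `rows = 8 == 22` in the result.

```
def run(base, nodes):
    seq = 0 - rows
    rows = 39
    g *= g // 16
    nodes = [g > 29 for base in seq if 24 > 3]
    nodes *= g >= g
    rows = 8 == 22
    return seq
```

Transformed code:
def run(base, nodes):
    seq = 0 - rows
    rows = 39
    g = g * (g // 16)
    nodes = []
    for base in seq:
        if 24 > 3:
            nodes.append(g > 29)
    nodes = nodes * (g >= g)
    rows = 8 == 22
    return seq

10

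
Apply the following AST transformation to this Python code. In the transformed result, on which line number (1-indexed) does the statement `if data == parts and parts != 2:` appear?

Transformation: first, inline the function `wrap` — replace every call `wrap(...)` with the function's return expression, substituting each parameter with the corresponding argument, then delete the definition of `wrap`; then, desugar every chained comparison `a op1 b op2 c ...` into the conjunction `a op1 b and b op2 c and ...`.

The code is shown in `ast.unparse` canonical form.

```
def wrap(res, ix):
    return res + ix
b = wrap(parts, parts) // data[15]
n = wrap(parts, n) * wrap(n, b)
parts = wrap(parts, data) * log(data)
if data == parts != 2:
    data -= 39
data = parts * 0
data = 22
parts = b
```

4

Transformed code:
b = (parts + parts) // data[15]
n = (parts + n) * (n + b)
parts = (parts + data) * log(data)
if data == parts and parts != 2:
    data -= 39
data = parts * 0
data = 22
parts = b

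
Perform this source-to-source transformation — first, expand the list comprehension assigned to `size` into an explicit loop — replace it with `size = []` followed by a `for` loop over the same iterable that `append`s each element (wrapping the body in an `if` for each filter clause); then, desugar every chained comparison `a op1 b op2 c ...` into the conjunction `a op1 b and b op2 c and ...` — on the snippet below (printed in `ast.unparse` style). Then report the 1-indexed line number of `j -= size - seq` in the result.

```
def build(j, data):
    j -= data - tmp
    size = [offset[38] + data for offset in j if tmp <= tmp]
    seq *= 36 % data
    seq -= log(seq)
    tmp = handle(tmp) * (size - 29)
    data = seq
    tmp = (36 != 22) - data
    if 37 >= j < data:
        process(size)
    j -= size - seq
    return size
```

Transformed code:
def build(j, data):
    j -= data - tmp
    size = []
    for offset in j:
        if tmp <= tmp:
            size.append(offset[38] + data)
    seq *= 36 % data
    seq -= log(seq)
    tmp = handle(tmp) * (size - 29)
    data = seq
    tmp = (36 != 22) - data
    if 37 >= j and j < data:
        process(size)
    j -= size - seq
    return size

14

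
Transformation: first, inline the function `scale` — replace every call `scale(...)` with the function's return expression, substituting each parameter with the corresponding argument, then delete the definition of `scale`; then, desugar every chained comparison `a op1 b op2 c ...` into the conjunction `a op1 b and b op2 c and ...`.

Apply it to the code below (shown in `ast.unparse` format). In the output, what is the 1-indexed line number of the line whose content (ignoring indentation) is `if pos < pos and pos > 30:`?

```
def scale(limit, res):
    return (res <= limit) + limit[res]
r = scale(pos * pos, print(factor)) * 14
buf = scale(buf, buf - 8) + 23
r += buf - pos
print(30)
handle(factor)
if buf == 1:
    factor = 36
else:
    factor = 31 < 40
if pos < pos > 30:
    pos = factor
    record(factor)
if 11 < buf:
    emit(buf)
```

10

Transformed code:
r = ((print(factor) <= pos * pos) + (pos * pos)[print(factor)]) * 14
buf = (buf - 8 <= buf) + buf[buf - 8] + 23
r += buf - pos
print(30)
handle(factor)
if buf == 1:
    factor = 36
else:
    factor = 31 < 40
if pos < pos and pos > 30:
    pos = factor
    record(factor)
if 11 < buf:
    emit(buf)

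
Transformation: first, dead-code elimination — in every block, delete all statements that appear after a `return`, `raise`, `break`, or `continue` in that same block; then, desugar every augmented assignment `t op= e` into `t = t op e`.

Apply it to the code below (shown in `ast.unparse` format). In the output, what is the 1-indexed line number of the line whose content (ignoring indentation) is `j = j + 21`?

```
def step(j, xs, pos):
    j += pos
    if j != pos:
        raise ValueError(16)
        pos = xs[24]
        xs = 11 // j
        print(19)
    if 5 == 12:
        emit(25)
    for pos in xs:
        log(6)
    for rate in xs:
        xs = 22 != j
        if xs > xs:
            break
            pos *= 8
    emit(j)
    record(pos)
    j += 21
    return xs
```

15

Transformed code:
def step(j, xs, pos):
    j = j + pos
    if j != pos:
        raise ValueError(16)
    if 5 == 12:
        emit(25)
    for pos in xs:
        log(6)
    for rate in xs:
        xs = 22 != j
        if xs > xs:
            break
    emit(j)
    record(pos)
    j = j + 21
    return xs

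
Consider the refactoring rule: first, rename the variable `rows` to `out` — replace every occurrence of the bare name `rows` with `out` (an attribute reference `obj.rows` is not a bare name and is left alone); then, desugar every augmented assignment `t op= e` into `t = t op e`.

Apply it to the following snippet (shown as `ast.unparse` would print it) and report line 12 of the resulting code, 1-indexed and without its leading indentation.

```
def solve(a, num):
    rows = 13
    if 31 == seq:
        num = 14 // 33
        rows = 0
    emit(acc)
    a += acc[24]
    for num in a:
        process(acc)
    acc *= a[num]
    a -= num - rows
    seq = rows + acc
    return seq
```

seq = out + acc

Transformed code:
def solve(a, num):
    out = 13
    if 31 == seq:
        num = 14 // 33
        out = 0
    emit(acc)
    a = a + acc[24]
    for num in a:
        process(acc)
    acc = acc * a[num]
    a = a - (num - out)
    seq = out + acc
    return seq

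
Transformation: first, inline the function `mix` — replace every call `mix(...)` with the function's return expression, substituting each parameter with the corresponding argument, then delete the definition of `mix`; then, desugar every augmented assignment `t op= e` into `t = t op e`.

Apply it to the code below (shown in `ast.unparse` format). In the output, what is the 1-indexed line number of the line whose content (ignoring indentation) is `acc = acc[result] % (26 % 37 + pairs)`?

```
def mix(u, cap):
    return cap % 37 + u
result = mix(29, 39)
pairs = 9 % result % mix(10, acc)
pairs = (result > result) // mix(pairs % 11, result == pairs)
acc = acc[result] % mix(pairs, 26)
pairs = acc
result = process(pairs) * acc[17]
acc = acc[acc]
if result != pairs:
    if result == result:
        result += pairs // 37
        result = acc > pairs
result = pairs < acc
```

4

Transformed code:
result = 39 % 37 + 29
pairs = 9 % result % (acc % 37 + 10)
pairs = (result > result) // ((result == pairs) % 37 + pairs % 11)
acc = acc[result] % (26 % 37 + pairs)
pairs = acc
result = process(pairs) * acc[17]
acc = acc[acc]
if result != pairs:
    if result == result:
        result = result + pairs // 37
        result = acc > pairs
result = pairs < acc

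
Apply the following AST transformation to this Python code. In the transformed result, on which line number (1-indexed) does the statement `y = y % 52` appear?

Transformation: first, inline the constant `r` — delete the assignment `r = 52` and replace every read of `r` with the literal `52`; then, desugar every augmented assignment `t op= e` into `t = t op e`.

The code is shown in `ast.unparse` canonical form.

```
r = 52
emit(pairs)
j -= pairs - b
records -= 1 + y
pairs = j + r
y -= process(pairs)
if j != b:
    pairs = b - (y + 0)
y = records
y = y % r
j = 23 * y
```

Transformed code:
emit(pairs)
j = j - (pairs - b)
records = records - (1 + y)
pairs = j + 52
y = y - process(pairs)
if j != b:
    pairs = b - (y + 0)
y = records
y = y % 52
j = 23 * y

9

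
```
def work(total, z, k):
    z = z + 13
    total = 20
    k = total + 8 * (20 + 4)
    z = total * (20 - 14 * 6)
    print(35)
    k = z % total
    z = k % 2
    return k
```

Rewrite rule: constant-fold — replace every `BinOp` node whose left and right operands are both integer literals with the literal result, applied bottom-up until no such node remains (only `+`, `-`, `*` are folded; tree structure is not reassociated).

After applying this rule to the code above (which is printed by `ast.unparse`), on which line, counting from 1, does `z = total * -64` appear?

5

Transformed code:
def work(total, z, k):
    z = z + 13
    total = 20
    k = total + 192
    z = total * -64
    print(35)
    k = z % total
    z = k % 2
    return k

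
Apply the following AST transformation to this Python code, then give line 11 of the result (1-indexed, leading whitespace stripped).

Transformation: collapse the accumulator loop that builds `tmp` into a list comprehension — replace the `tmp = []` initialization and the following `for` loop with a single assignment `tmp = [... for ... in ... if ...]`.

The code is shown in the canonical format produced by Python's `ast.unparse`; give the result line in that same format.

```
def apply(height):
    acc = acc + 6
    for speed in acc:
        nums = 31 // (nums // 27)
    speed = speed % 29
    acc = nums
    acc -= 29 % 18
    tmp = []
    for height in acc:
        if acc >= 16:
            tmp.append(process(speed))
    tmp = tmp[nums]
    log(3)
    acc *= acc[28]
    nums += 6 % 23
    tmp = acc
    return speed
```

acc *= acc[28]

Transformed code:
def apply(height):
    acc = acc + 6
    for speed in acc:
        nums = 31 // (nums // 27)
    speed = speed % 29
    acc = nums
    acc -= 29 % 18
    tmp = [process(speed) for height in acc if acc >= 16]
    tmp = tmp[nums]
    log(3)
    acc *= acc[28]
    nums += 6 % 23
    tmp = acc
    return speed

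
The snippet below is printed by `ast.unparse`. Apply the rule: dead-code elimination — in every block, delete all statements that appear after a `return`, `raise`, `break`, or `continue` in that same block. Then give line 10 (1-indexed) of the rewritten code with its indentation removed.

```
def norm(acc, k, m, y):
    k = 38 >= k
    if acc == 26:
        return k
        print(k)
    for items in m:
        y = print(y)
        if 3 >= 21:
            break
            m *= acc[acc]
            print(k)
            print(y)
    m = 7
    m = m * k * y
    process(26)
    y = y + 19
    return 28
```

m = m * k * y

Transformed code:
def norm(acc, k, m, y):
    k = 38 >= k
    if acc == 26:
        return k
    for items in m:
        y = print(y)
        if 3 >= 21:
            break
    m = 7
    m = m * k * y
    process(26)
    y = y + 19
    return 28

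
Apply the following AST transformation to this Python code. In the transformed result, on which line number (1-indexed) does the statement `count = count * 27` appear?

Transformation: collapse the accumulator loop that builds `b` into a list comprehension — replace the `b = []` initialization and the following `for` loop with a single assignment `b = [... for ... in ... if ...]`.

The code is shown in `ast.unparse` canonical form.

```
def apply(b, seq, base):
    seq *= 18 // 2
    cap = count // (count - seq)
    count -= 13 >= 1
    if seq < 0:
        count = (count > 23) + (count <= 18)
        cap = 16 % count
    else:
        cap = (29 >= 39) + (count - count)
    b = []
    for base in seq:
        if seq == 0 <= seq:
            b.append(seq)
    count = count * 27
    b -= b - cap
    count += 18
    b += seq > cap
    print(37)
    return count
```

11

Transformed code:
def apply(b, seq, base):
    seq *= 18 // 2
    cap = count // (count - seq)
    count -= 13 >= 1
    if seq < 0:
        count = (count > 23) + (count <= 18)
        cap = 16 % count
    else:
        cap = (29 >= 39) + (count - count)
    b = [seq for base in seq if seq == 0 <= seq]
    count = count * 27
    b -= b - cap
    count += 18
    b += seq > cap
    print(37)
    return count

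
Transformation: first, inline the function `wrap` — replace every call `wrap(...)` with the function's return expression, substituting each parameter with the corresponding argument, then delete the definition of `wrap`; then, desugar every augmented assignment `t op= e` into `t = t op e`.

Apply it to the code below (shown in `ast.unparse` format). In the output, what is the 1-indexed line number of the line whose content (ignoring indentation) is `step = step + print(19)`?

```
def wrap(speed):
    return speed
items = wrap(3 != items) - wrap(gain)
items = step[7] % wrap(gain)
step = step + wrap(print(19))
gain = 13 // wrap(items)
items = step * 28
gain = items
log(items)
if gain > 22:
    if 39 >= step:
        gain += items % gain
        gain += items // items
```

3

Transformed code:
items = (3 != items) - gain
items = step[7] % gain
step = step + print(19)
gain = 13 // items
items = step * 28
gain = items
log(items)
if gain > 22:
    if 39 >= step:
        gain = gain + items % gain
        gain = gain + items // items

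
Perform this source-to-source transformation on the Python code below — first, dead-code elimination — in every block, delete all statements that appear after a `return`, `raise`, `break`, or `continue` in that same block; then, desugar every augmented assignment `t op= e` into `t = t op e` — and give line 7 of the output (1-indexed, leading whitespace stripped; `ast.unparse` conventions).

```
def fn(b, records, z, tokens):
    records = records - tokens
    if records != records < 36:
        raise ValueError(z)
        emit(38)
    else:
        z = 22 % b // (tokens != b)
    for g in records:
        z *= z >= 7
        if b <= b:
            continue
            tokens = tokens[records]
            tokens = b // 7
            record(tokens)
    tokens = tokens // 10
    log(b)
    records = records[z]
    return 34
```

Transformed code:
def fn(b, records, z, tokens):
    records = records - tokens
    if records != records < 36:
        raise ValueError(z)
    else:
        z = 22 % b // (tokens != b)
    for g in records:
        z = z * (z >= 7)
        if b <= b:
            continue
    tokens = tokens // 10
    log(b)
    records = records[z]
    return 34

for g in records:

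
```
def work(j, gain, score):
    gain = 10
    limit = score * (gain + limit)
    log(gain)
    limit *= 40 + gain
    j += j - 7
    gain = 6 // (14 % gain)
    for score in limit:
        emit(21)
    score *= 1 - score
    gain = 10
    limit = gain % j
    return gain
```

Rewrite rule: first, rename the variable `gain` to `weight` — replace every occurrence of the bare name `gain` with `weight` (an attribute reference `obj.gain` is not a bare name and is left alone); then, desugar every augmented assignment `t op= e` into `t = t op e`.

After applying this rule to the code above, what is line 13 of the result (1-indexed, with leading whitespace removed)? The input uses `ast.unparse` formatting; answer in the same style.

return weight

Transformed code:
def work(j, weight, score):
    weight = 10
    limit = score * (weight + limit)
    log(weight)
    limit = limit * (40 + weight)
    j = j + (j - 7)
    weight = 6 // (14 % weight)
    for score in limit:
        emit(21)
    score = score * (1 - score)
    weight = 10
    limit = weight % j
    return weight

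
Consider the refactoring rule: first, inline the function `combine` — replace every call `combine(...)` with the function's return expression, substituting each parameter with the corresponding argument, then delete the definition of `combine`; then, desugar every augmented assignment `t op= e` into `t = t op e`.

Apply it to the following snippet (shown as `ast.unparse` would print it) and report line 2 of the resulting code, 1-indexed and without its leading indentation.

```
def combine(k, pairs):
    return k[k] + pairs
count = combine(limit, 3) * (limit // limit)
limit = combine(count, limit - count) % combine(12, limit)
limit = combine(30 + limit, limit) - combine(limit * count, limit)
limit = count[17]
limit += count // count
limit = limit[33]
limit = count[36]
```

Transformed code:
count = (limit[limit] + 3) * (limit // limit)
limit = (count[count] + (limit - count)) % (12[12] + limit)
limit = (30 + limit)[30 + limit] + limit - ((limit * count)[limit * count] + limit)
limit = count[17]
limit = limit + count // count
limit = limit[33]
limit = count[36]

limit = (count[count] + (limit - count)) % (12[12] + limit)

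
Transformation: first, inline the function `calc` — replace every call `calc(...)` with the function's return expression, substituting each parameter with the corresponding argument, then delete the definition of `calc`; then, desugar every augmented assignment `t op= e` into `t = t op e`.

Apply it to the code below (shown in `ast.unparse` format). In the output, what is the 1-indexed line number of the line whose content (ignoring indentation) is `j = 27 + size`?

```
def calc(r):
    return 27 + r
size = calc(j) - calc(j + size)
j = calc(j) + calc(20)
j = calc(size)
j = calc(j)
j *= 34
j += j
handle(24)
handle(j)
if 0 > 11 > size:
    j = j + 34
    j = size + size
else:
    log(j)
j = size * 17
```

Transformed code:
size = 27 + j - (27 + (j + size))
j = 27 + j + (27 + 20)
j = 27 + size
j = 27 + j
j = j * 34
j = j + j
handle(24)
handle(j)
if 0 > 11 > size:
    j = j + 34
    j = size + size
else:
    log(j)
j = size * 17

3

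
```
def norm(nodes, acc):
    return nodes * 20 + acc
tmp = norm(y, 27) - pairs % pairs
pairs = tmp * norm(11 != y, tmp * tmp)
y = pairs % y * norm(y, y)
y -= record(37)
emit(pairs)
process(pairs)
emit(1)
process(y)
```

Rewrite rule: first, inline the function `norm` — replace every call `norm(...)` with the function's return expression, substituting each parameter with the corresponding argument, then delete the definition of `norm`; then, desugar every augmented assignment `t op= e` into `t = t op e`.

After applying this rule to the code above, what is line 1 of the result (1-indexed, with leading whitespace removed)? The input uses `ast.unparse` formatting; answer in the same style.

tmp = y * 20 + 27 - pairs % pairs

Transformed code:
tmp = y * 20 + 27 - pairs % pairs
pairs = tmp * ((11 != y) * 20 + tmp * tmp)
y = pairs % y * (y * 20 + y)
y = y - record(37)
emit(pairs)
process(pairs)
emit(1)
process(y)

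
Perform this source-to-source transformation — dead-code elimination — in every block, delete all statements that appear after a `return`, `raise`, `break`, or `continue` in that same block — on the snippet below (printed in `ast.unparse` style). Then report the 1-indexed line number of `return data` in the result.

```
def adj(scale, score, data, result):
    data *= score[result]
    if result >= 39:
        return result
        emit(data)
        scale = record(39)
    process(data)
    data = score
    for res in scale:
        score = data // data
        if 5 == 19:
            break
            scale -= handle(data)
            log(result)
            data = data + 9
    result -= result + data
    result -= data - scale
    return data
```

Transformed code:
def adj(scale, score, data, result):
    data *= score[result]
    if result >= 39:
        return result
    process(data)
    data = score
    for res in scale:
        score = data // data
        if 5 == 19:
            break
    result -= result + data
    result -= data - scale
    return data

13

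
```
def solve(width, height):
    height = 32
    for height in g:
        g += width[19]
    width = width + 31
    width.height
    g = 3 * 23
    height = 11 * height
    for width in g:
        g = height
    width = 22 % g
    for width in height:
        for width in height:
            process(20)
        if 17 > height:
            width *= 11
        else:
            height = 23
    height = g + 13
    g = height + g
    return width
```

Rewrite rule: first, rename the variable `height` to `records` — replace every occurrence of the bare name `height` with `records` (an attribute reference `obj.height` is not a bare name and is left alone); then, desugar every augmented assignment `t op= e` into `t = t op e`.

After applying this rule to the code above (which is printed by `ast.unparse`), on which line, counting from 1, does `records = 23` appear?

Transformed code:
def solve(width, records):
    records = 32
    for records in g:
        g = g + width[19]
    width = width + 31
    width.height
    g = 3 * 23
    records = 11 * records
    for width in g:
        g = records
    width = 22 % g
    for width in records:
        for width in records:
            process(20)
        if 17 > records:
            width = width * 11
        else:
            records = 23
    records = g + 13
    g = records + g
    return width

18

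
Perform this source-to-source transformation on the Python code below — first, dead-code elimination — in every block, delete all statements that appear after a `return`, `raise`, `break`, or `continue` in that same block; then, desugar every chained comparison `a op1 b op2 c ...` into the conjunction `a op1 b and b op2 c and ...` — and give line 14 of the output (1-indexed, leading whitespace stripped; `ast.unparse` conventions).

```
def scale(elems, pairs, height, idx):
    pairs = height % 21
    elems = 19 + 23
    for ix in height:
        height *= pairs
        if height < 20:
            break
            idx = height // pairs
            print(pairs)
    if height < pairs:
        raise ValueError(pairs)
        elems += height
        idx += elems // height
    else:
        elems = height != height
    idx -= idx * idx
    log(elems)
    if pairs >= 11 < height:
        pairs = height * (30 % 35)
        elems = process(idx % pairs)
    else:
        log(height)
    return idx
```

if pairs >= 11 and 11 < height:

Transformed code:
def scale(elems, pairs, height, idx):
    pairs = height % 21
    elems = 19 + 23
    for ix in height:
        height *= pairs
        if height < 20:
            break
    if height < pairs:
        raise ValueError(pairs)
    else:
        elems = height != height
    idx -= idx * idx
    log(elems)
    if pairs >= 11 and 11 < height:
        pairs = height * (30 % 35)
        elems = process(idx % pairs)
    else:
        log(height)
    return idx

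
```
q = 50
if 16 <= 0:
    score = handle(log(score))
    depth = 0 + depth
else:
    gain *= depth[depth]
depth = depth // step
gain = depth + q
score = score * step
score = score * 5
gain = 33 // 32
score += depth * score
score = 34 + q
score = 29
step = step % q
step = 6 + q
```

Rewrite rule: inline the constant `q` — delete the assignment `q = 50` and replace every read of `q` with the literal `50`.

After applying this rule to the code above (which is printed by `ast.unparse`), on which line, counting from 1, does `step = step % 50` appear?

Transformed code:
if 16 <= 0:
    score = handle(log(score))
    depth = 0 + depth
else:
    gain *= depth[depth]
depth = depth // step
gain = depth + 50
score = score * step
score = score * 5
gain = 33 // 32
score += depth * score
score = 34 + 50
score = 29
step = step % 50
step = 6 + 50

14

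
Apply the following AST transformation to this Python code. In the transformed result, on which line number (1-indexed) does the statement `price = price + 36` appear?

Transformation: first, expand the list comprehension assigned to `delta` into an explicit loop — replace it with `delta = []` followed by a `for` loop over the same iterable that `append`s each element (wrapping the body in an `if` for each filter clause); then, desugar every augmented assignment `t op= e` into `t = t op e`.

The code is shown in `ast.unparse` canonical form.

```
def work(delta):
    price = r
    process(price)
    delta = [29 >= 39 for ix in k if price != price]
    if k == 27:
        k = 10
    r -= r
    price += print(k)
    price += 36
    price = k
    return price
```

Transformed code:
def work(delta):
    price = r
    process(price)
    delta = []
    for ix in k:
        if price != price:
            delta.append(29 >= 39)
    if k == 27:
        k = 10
    r = r - r
    price = price + print(k)
    price = price + 36
    price = k
    return price

12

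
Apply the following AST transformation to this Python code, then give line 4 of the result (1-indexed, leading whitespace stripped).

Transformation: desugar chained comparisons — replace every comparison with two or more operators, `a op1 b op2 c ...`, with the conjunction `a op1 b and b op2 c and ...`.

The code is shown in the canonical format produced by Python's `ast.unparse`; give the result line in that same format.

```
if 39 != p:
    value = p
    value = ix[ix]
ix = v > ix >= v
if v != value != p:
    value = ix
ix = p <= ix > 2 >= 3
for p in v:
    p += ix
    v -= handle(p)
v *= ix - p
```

ix = v > ix and ix >= v

Transformed code:
if 39 != p:
    value = p
    value = ix[ix]
ix = v > ix and ix >= v
if v != value and value != p:
    value = ix
ix = p <= ix and ix > 2 and (2 >= 3)
for p in v:
    p += ix
    v -= handle(p)
v *= ix - p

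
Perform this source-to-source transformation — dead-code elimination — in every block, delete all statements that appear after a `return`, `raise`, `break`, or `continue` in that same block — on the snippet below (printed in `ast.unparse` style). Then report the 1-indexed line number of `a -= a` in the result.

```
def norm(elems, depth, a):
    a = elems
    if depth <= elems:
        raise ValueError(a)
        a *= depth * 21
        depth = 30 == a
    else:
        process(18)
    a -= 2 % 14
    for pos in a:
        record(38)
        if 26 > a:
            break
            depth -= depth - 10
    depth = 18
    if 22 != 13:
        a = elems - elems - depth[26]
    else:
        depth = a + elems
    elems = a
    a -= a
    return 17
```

Transformed code:
def norm(elems, depth, a):
    a = elems
    if depth <= elems:
        raise ValueError(a)
    else:
        process(18)
    a -= 2 % 14
    for pos in a:
        record(38)
        if 26 > a:
            break
    depth = 18
    if 22 != 13:
        a = elems - elems - depth[26]
    else:
        depth = a + elems
    elems = a
    a -= a
    return 17

18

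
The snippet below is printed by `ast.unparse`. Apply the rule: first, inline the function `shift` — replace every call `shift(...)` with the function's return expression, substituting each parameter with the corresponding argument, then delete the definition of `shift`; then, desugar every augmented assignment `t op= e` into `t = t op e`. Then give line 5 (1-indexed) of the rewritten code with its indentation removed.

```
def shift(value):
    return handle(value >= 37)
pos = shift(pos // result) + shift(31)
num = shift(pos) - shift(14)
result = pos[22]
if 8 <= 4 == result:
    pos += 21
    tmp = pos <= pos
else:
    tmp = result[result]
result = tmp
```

pos = pos + 21

Transformed code:
pos = handle(pos // result >= 37) + handle(31 >= 37)
num = handle(pos >= 37) - handle(14 >= 37)
result = pos[22]
if 8 <= 4 == result:
    pos = pos + 21
    tmp = pos <= pos
else:
    tmp = result[result]
result = tmp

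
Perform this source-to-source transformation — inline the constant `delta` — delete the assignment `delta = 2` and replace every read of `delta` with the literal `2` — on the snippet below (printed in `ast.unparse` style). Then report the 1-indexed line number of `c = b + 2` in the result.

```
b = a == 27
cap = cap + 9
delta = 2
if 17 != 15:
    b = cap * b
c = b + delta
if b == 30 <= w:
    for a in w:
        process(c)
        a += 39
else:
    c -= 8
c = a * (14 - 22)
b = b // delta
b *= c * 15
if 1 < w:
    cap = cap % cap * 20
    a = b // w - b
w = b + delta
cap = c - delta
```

Transformed code:
b = a == 27
cap = cap + 9
if 17 != 15:
    b = cap * b
c = b + 2
if b == 30 <= w:
    for a in w:
        process(c)
        a += 39
else:
    c -= 8
c = a * (14 - 22)
b = b // 2
b *= c * 15
if 1 < w:
    cap = cap % cap * 20
    a = b // w - b
w = b + 2
cap = c - 2

5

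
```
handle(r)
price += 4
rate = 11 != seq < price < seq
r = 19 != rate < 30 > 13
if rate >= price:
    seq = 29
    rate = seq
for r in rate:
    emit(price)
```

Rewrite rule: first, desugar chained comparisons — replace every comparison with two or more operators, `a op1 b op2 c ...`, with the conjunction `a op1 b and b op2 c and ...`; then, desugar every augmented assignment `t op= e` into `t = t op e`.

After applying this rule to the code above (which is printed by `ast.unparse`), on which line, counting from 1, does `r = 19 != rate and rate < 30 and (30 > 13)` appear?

Transformed code:
handle(r)
price = price + 4
rate = 11 != seq and seq < price and (price < seq)
r = 19 != rate and rate < 30 and (30 > 13)
if rate >= price:
    seq = 29
    rate = seq
for r in rate:
    emit(price)

4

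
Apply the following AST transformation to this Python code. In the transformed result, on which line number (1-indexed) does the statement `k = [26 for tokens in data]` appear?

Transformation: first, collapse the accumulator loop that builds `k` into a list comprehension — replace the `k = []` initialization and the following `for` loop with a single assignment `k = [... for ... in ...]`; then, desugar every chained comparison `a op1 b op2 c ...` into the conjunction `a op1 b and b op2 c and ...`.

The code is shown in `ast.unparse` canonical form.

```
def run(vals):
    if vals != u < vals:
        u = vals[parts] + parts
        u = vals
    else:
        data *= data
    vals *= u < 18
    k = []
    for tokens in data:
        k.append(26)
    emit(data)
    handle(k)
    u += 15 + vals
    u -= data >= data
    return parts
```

Transformed code:
def run(vals):
    if vals != u and u < vals:
        u = vals[parts] + parts
        u = vals
    else:
        data *= data
    vals *= u < 18
    k = [26 for tokens in data]
    emit(data)
    handle(k)
    u += 15 + vals
    u -= data >= data
    return parts

8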